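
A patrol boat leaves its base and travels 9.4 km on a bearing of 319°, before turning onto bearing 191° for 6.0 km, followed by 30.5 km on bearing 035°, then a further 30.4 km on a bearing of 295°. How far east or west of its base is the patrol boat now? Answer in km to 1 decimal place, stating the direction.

17.4 km west

Leg 1 (319°, 9.4 km): east 9.4 sin 319° = -6.17, north 9.4 cos 319° = 7.09
Leg 2 (191°, 6.0 km): east 6.0 sin 191° = -1.14, north 6.0 cos 191° = -5.89
Leg 3 (035°, 30.5 km): east 30.5 sin 35° = 17.49, north 30.5 cos 35° = 24.98
Leg 4 (295°, 30.4 km): east 30.4 sin 295° = -27.55, north 30.4 cos 295° = 12.85
Net east component: -17.37 km.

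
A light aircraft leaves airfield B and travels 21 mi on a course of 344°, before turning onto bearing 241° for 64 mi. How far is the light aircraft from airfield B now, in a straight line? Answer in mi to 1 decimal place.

Leg 1 (344°, 21 mi): east 21 sin 344° = -5.79, north 21 cos 344° = 20.19
Leg 2 (241°, 64 mi): east 64 sin 241° = -55.98, north 64 cos 241° = -31.03
Net: -61.76 east, -10.84 north. Distance = √((-61.76)² + (-10.84)²) = 62.708 mi.

62.7 mi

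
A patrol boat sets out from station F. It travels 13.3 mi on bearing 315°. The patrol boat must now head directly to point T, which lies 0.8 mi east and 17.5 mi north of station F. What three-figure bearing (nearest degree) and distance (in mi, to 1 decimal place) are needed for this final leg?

052°, 13.0 mi

Leg 1 (315°, 13.3 mi): east 13.3 sin 315° = -9.40, north 13.3 cos 315° = 9.40
Current position: (-9.40, 9.40). Target: (0.8, 17.5). Remaining: Δeast = 10.20, Δnorth = 8.10.
Bearing = atan2(10.20, 8.10) mod 360° = 51.57°; distance = √((10.20)² + (8.10)²) = 13.026 mi.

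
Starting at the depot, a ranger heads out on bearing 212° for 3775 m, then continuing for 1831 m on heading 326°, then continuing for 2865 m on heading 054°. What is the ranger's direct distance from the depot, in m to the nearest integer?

Leg 1 (212°, 3775 m): east 3775 sin 212° = -2000.45, north 3775 cos 212° = -3201.38
Leg 2 (326°, 1831 m): east 1831 sin 326° = -1023.88, north 1831 cos 326° = 1517.97
Leg 3 (054°, 2865 m): east 2865 sin 54° = 2317.83, north 2865 cos 54° = 1684.00
Net: -706.49 east, 0.59 north. Distance = √((-706.49)² + (0.59)²) = 706.494 m.

706 m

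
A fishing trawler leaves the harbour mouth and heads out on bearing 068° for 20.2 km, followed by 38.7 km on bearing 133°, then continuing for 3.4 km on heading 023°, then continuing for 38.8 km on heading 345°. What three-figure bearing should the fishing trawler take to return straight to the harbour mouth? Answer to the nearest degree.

240°

Leg 1 (068°, 20.2 km): east 20.2 sin 68° = 18.73, north 20.2 cos 68° = 7.57
Leg 2 (133°, 38.7 km): east 38.7 sin 133° = 28.30, north 38.7 cos 133° = -26.39
Leg 3 (023°, 3.4 km): east 3.4 sin 23° = 1.33, north 3.4 cos 23° = 3.13
Leg 4 (345°, 38.8 km): east 38.8 sin 345° = -10.04, north 38.8 cos 345° = 37.48
Net displacement: 38.32 east, 21.78 north. Direction back to start is (-38.32, -21.78): bearing = atan2(-38.32, -21.78) mod 360° = 240.39° ≈ 240°.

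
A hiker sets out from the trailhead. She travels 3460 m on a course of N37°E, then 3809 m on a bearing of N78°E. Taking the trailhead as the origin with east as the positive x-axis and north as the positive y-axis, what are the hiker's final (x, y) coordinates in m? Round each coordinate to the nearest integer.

(5808, 3555)

Leg 1 (N37°E, 3460 m): east 3460 sin 37° = 2082.28, north 3460 cos 37° = 2763.28
Leg 2 (N78°E, 3809 m): east 3809 sin 78° = 3725.76, north 3809 cos 78° = 791.94
Summing: 5808.04 m east, 3555.21 m north → (5808, 3555).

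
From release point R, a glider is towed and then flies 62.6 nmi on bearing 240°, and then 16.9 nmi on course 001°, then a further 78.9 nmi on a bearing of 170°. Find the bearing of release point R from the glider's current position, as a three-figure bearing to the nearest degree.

Leg 1 (240°, 62.6 nmi): east 62.6 sin 240° = -54.21, north 62.6 cos 240° = -31.30
Leg 2 (001°, 16.9 nmi): east 16.9 sin 1° = 0.29, north 16.9 cos 1° = 16.90
Leg 3 (170°, 78.9 nmi): east 78.9 sin 170° = 13.70, north 78.9 cos 170° = -77.70
Net displacement: -40.22 east, -92.10 north. Direction back to start is (40.22, 92.10): bearing = atan2(40.22, 92.10) mod 360° = 23.59° ≈ 024°.

024°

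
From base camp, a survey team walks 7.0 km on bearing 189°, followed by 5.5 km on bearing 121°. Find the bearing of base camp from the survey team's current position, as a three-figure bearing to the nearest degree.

340°

Leg 1 (189°, 7.0 km): east 7.0 sin 189° = -1.10, north 7.0 cos 189° = -6.91
Leg 2 (121°, 5.5 km): east 5.5 sin 121° = 4.71, north 5.5 cos 121° = -2.83
Net displacement: 3.62 east, -9.75 north. Direction back to start is (-3.62, 9.75): bearing = atan2(-3.62, 9.75) mod 360° = 339.63° ≈ 340°.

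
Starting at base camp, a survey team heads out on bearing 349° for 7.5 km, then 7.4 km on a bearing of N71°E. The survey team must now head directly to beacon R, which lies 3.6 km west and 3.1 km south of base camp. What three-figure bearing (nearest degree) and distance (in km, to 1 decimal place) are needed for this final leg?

215°, 15.8 km

Leg 1 (349°, 7.5 km): east 7.5 sin 349° = -1.43, north 7.5 cos 349° = 7.36
Leg 2 (N71°E, 7.4 km): east 7.4 sin 71° = 7.00, north 7.4 cos 71° = 2.41
Current position: (5.57, 9.77). Target: (-3.6, -3.1). Remaining: Δeast = -9.17, Δnorth = -12.87.
Bearing = atan2(-9.17, -12.87) mod 360° = 215.45°; distance = √((-9.17)² + (-12.87)²) = 15.801 km.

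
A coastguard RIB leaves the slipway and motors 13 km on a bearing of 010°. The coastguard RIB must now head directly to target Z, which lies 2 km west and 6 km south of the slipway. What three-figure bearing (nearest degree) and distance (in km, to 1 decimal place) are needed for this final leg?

193°, 19.3 km

Leg 1 (010°, 13 km): east 13 sin 10° = 2.26, north 13 cos 10° = 12.80
Current position: (2.26, 12.80). Target: (-2, -6). Remaining: Δeast = -4.26, Δnorth = -18.80.
Bearing = atan2(-4.26, -18.80) mod 360° = 192.76°; distance = √((-4.26)² + (-18.80)²) = 19.278 km.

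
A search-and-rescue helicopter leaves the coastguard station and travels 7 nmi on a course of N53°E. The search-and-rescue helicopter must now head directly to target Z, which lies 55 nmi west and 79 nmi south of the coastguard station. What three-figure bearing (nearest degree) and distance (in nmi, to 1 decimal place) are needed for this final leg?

Leg 1 (N53°E, 7 nmi): east 7 sin 53° = 5.59, north 7 cos 53° = 4.21
Current position: (5.59, 4.21). Target: (-55, -79). Remaining: Δeast = -60.59, Δnorth = -83.21.
Bearing = atan2(-60.59, -83.21) mod 360° = 216.06°; distance = √((-60.59)² + (-83.21)²) = 102.935 nmi.

216°, 102.9 nmi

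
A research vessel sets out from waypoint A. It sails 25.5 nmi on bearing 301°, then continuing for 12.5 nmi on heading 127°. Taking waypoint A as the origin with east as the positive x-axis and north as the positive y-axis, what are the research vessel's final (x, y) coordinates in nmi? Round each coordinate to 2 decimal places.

Leg 1 (301°, 25.5 nmi): east 25.5 sin 301° = -21.86, north 25.5 cos 301° = 13.13
Leg 2 (127°, 12.5 nmi): east 12.5 sin 127° = 9.98, north 12.5 cos 127° = -7.52
Summing: -11.87 nmi east, 5.61 nmi north → (-11.87, 5.61).

(-11.87, 5.61)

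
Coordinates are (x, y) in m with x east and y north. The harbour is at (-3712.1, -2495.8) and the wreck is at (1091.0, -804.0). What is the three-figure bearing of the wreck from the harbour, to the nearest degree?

Δeast = 1091.0 − -3712.1 = 4803.10; Δnorth = -804.0 − -2495.8 = 1691.80.
Bearing = atan2(Δeast, Δnorth) mod 360° = 70.60° ≈ 071°.

071°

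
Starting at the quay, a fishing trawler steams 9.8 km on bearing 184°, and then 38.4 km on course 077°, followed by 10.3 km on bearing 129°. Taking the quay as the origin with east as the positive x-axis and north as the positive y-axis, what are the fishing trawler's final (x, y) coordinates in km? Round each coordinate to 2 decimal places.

Leg 1 (184°, 9.8 km): east 9.8 sin 184° = -0.68, north 9.8 cos 184° = -9.78
Leg 2 (077°, 38.4 km): east 38.4 sin 77° = 37.42, north 38.4 cos 77° = 8.64
Leg 3 (129°, 10.3 km): east 10.3 sin 129° = 8.00, north 10.3 cos 129° = -6.48
Summing: 44.74 km east, -7.62 km north → (44.74, -7.62).

(44.74, -7.62)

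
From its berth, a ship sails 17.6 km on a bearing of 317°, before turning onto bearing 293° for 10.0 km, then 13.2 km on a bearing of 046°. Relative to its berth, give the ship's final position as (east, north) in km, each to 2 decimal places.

(-11.71, 25.95)

Leg 1 (317°, 17.6 km): east 17.6 sin 317° = -12.00, north 17.6 cos 317° = 12.87
Leg 2 (293°, 10.0 km): east 10.0 sin 293° = -9.21, north 10.0 cos 293° = 3.91
Leg 3 (046°, 13.2 km): east 13.2 sin 46° = 9.50, north 13.2 cos 46° = 9.17
Summing: -11.71 km east, 25.95 km north → (-11.71, 25.95).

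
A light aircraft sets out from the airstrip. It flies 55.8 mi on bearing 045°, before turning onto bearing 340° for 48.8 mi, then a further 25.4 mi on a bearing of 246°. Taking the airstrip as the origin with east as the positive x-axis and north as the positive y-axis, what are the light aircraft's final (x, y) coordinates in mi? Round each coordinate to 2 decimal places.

Leg 1 (045°, 55.8 mi): east 55.8 sin 45° = 39.46, north 55.8 cos 45° = 39.46
Leg 2 (340°, 48.8 mi): east 48.8 sin 340° = -16.69, north 48.8 cos 340° = 45.86
Leg 3 (246°, 25.4 mi): east 25.4 sin 246° = -23.20, north 25.4 cos 246° = -10.33
Summing: -0.44 mi east, 74.98 mi north → (-0.44, 74.98).

(-0.44, 74.98)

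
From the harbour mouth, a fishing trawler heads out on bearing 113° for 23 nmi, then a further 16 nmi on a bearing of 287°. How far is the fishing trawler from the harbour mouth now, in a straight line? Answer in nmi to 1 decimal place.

Leg 1 (113°, 23 nmi): east 23 sin 113° = 21.17, north 23 cos 113° = -8.99
Leg 2 (287°, 16 nmi): east 16 sin 287° = -15.30, north 16 cos 287° = 4.68
Net: 5.87 east, -4.31 north. Distance = √((5.87)² + (-4.31)²) = 7.282 nmi.

7.3 nmi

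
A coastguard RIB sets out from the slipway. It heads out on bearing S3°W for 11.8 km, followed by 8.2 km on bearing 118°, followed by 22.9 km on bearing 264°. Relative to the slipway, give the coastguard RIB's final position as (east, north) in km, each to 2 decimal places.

Leg 1 (S3°W, 11.8 km): east 11.8 sin 183° = -0.62, north 11.8 cos 183° = -11.78
Leg 2 (118°, 8.2 km): east 8.2 sin 118° = 7.24, north 8.2 cos 118° = -3.85
Leg 3 (264°, 22.9 km): east 22.9 sin 264° = -22.77, north 22.9 cos 264° = -2.39
Summing: -16.15 km east, -18.03 km north → (-16.15, -18.03).

(-16.15, -18.03)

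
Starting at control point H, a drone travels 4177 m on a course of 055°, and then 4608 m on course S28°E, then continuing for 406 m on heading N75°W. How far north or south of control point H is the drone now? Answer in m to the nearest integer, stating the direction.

Leg 1 (055°, 4177 m): east 4177 sin 55° = 3421.60, north 4177 cos 55° = 2395.83
Leg 2 (S28°E, 4608 m): east 4608 sin 152° = 2163.32, north 4608 cos 152° = -4068.62
Leg 3 (N75°W, 406 m): east 406 sin 285° = -392.17, north 406 cos 285° = 105.08
Net north component: -1567.71 m.

1568 m south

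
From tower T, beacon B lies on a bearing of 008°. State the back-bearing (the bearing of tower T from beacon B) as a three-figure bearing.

Back-bearing = 008° + 180° = 188°.

188°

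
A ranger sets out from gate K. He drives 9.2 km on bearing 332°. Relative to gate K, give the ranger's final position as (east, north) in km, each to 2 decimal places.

(-4.32, 8.12)

Leg 1 (332°, 9.2 km): east 9.2 sin 332° = -4.32, north 9.2 cos 332° = 8.12
Summing: -4.32 km east, 8.12 km north → (-4.32, 8.12).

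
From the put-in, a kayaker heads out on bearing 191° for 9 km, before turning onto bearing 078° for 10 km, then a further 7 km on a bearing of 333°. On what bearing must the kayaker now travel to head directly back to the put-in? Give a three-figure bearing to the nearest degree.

Leg 1 (191°, 9 km): east 9 sin 191° = -1.72, north 9 cos 191° = -8.83
Leg 2 (078°, 10 km): east 10 sin 78° = 9.78, north 10 cos 78° = 2.08
Leg 3 (333°, 7 km): east 7 sin 333° = -3.18, north 7 cos 333° = 6.24
Net displacement: 4.89 east, -0.52 north. Direction back to start is (-4.89, 0.52): bearing = atan2(-4.89, 0.52) mod 360° = 276.06° ≈ 276°.

276°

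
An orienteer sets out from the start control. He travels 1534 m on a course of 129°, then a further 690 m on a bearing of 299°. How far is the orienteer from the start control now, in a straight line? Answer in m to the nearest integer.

863 m

Leg 1 (129°, 1534 m): east 1534 sin 129° = 1192.14, north 1534 cos 129° = -965.38
Leg 2 (299°, 690 m): east 690 sin 299° = -603.49, north 690 cos 299° = 334.52
Net: 588.65 east, -630.86 north. Distance = √((588.65)² + (-630.86)²) = 862.842 m.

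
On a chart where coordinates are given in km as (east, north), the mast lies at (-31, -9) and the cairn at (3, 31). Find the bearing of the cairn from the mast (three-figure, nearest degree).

040°

Δeast = 3 − -31 = 34.00; Δnorth = 31 − -9 = 40.00.
Bearing = atan2(Δeast, Δnorth) mod 360° = 40.36° ≈ 040°.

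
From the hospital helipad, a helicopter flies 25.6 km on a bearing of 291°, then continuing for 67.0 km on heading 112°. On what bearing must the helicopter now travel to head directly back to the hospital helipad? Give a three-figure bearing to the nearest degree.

293°

Leg 1 (291°, 25.6 km): east 25.6 sin 291° = -23.90, north 25.6 cos 291° = 9.17
Leg 2 (112°, 67.0 km): east 67.0 sin 112° = 62.12, north 67.0 cos 112° = -25.10
Net displacement: 38.22 east, -15.92 north. Direction back to start is (-38.22, 15.92): bearing = atan2(-38.22, 15.92) mod 360° = 292.62° ≈ 293°.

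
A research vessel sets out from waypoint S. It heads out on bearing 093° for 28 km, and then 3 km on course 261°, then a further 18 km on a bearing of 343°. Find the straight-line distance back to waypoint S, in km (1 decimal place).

25.0 km

Leg 1 (093°, 28 km): east 28 sin 93° = 27.96, north 28 cos 93° = -1.47
Leg 2 (261°, 3 km): east 3 sin 261° = -2.96, north 3 cos 261° = -0.47
Leg 3 (343°, 18 km): east 18 sin 343° = -5.26, north 18 cos 343° = 17.21
Net: 19.74 east, 15.28 north. Distance = √((19.74)² + (15.28)²) = 24.959 km.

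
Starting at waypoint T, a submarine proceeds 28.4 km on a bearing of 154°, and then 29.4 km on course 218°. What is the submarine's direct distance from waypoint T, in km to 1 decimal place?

Leg 1 (154°, 28.4 km): east 28.4 sin 154° = 12.45, north 28.4 cos 154° = -25.53
Leg 2 (218°, 29.4 km): east 29.4 sin 218° = -18.10, north 29.4 cos 218° = -23.17
Net: -5.65 east, -48.69 north. Distance = √((-5.65)² + (-48.69)²) = 49.020 km.

49.0 km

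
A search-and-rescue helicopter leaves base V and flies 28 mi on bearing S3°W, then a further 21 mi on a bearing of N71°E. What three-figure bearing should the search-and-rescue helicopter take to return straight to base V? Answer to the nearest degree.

Leg 1 (S3°W, 28 mi): east 28 sin 183° = -1.47, north 28 cos 183° = -27.96
Leg 2 (N71°E, 21 mi): east 21 sin 71° = 19.86, north 21 cos 71° = 6.84
Net displacement: 18.39 east, -21.12 north. Direction back to start is (-18.39, 21.12): bearing = atan2(-18.39, 21.12) mod 360° = 318.96° ≈ 319°.

319°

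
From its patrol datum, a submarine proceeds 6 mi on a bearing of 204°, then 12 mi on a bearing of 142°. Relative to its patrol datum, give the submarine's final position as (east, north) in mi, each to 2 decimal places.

(4.95, -14.94)

Leg 1 (204°, 6 mi): east 6 sin 204° = -2.44, north 6 cos 204° = -5.48
Leg 2 (142°, 12 mi): east 12 sin 142° = 7.39, north 12 cos 142° = -9.46
Summing: 4.95 mi east, -14.94 mi north → (4.95, -14.94).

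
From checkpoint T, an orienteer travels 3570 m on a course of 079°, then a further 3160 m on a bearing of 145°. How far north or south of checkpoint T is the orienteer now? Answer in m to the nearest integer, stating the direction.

Leg 1 (079°, 3570 m): east 3570 sin 79° = 3504.41, north 3570 cos 79° = 681.19
Leg 2 (145°, 3160 m): east 3160 sin 145° = 1812.50, north 3160 cos 145° = -2588.52
Net north component: -1907.33 m.

1907 m south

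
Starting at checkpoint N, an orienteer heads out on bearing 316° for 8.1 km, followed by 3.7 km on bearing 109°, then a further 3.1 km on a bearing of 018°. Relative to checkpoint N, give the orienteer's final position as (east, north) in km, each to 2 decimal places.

Leg 1 (316°, 8.1 km): east 8.1 sin 316° = -5.63, north 8.1 cos 316° = 5.83
Leg 2 (109°, 3.7 km): east 3.7 sin 109° = 3.50, north 3.7 cos 109° = -1.20
Leg 3 (018°, 3.1 km): east 3.1 sin 18° = 0.96, north 3.1 cos 18° = 2.95
Summing: -1.17 km east, 7.57 km north → (-1.17, 7.57).

(-1.17, 7.57)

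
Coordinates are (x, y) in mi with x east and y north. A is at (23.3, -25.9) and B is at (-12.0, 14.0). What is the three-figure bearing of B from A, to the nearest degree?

319°

Δeast = -12.0 − 23.3 = -35.30; Δnorth = 14.0 − -25.9 = 39.90.
Bearing = atan2(Δeast, Δnorth) mod 360° = 318.50° ≈ 319°.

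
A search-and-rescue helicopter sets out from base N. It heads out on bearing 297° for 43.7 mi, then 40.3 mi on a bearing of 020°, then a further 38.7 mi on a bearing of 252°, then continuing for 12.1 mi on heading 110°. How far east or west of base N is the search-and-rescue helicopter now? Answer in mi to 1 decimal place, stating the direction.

50.6 mi west

Leg 1 (297°, 43.7 mi): east 43.7 sin 297° = -38.94, north 43.7 cos 297° = 19.84
Leg 2 (020°, 40.3 mi): east 40.3 sin 20° = 13.78, north 40.3 cos 20° = 37.87
Leg 3 (252°, 38.7 mi): east 38.7 sin 252° = -36.81, north 38.7 cos 252° = -11.96
Leg 4 (110°, 12.1 mi): east 12.1 sin 110° = 11.37, north 12.1 cos 110° = -4.14
Net east component: -50.59 mi.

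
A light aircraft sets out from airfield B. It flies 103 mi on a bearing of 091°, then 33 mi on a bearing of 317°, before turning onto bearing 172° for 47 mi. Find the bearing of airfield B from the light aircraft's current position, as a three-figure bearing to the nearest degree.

286°

Leg 1 (091°, 103 mi): east 103 sin 91° = 102.98, north 103 cos 91° = -1.80
Leg 2 (317°, 33 mi): east 33 sin 317° = -22.51, north 33 cos 317° = 24.13
Leg 3 (172°, 47 mi): east 47 sin 172° = 6.54, north 47 cos 172° = -46.54
Net displacement: 87.02 east, -24.21 north. Direction back to start is (-87.02, 24.21): bearing = atan2(-87.02, 24.21) mod 360° = 285.54° ≈ 286°.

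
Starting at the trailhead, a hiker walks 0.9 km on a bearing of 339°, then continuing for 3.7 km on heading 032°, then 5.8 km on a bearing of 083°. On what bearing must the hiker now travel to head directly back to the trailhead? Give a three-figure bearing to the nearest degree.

238°

Leg 1 (339°, 0.9 km): east 0.9 sin 339° = -0.32, north 0.9 cos 339° = 0.84
Leg 2 (032°, 3.7 km): east 3.7 sin 32° = 1.96, north 3.7 cos 32° = 3.14
Leg 3 (083°, 5.8 km): east 5.8 sin 83° = 5.76, north 5.8 cos 83° = 0.71
Net displacement: 7.39 east, 4.68 north. Direction back to start is (-7.39, -4.68): bearing = atan2(-7.39, -4.68) mod 360° = 237.64° ≈ 238°.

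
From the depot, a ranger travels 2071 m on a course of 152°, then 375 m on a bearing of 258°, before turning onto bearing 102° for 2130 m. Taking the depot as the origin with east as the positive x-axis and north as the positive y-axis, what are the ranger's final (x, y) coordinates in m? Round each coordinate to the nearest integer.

Leg 1 (152°, 2071 m): east 2071 sin 152° = 972.28, north 2071 cos 152° = -1828.58
Leg 2 (258°, 375 m): east 375 sin 258° = -366.81, north 375 cos 258° = -77.97
Leg 3 (102°, 2130 m): east 2130 sin 102° = 2083.45, north 2130 cos 102° = -442.85
Summing: 2688.92 m east, -2349.40 m north → (2689, -2349).

(2689, -2349)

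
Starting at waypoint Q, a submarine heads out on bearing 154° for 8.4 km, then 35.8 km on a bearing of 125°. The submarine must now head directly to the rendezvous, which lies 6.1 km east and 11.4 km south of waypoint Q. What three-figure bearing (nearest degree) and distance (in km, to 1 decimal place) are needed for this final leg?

Leg 1 (154°, 8.4 km): east 8.4 sin 154° = 3.68, north 8.4 cos 154° = -7.55
Leg 2 (125°, 35.8 km): east 35.8 sin 125° = 29.33, north 35.8 cos 125° = -20.53
Current position: (33.01, -28.08). Target: (6.1, -11.4). Remaining: Δeast = -26.91, Δnorth = 16.68.
Bearing = atan2(-26.91, 16.68) mod 360° = 301.80°; distance = √((-26.91)² + (16.68)²) = 31.661 km.

302°, 31.7 km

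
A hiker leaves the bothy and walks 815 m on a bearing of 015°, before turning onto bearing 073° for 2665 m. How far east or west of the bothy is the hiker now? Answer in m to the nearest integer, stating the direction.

Leg 1 (015°, 815 m): east 815 sin 15° = 210.94, north 815 cos 15° = 787.23
Leg 2 (073°, 2665 m): east 2665 sin 73° = 2548.55, north 2665 cos 73° = 779.17
Net east component: 2759.49 m.

2759 m east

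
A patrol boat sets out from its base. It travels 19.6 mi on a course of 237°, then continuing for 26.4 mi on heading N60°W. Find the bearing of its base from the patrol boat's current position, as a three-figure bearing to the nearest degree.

Leg 1 (237°, 19.6 mi): east 19.6 sin 237° = -16.44, north 19.6 cos 237° = -10.67
Leg 2 (N60°W, 26.4 mi): east 26.4 sin 300° = -22.86, north 26.4 cos 300° = 13.20
Net displacement: -39.30 east, 2.53 north. Direction back to start is (39.30, -2.53): bearing = atan2(39.30, -2.53) mod 360° = 93.68° ≈ 094°.

094°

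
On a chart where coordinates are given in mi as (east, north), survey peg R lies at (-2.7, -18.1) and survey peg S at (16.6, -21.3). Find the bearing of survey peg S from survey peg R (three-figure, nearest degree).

099°

Δeast = 16.6 − -2.7 = 19.30; Δnorth = -21.3 − -18.1 = -3.20.
Bearing = atan2(Δeast, Δnorth) mod 360° = 99.41° ≈ 099°.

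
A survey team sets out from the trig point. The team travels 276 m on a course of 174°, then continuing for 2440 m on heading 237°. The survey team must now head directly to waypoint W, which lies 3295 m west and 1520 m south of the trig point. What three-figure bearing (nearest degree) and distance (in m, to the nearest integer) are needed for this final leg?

Leg 1 (174°, 276 m): east 276 sin 174° = 28.85, north 276 cos 174° = -274.49
Leg 2 (237°, 2440 m): east 2440 sin 237° = -2046.36, north 2440 cos 237° = -1328.92
Current position: (-2017.51, -1603.41). Target: (-3295, -1520). Remaining: Δeast = -1277.49, Δnorth = 83.41.
Bearing = atan2(-1277.49, 83.41) mod 360° = 273.74°; distance = √((-1277.49)² + (83.41)²) = 1280.214 m.

274°, 1280 m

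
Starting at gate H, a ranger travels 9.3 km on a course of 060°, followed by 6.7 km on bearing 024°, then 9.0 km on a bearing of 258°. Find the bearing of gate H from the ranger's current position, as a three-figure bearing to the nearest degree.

Leg 1 (060°, 9.3 km): east 9.3 sin 60° = 8.05, north 9.3 cos 60° = 4.65
Leg 2 (024°, 6.7 km): east 6.7 sin 24° = 2.73, north 6.7 cos 24° = 6.12
Leg 3 (258°, 9.0 km): east 9.0 sin 258° = -8.80, north 9.0 cos 258° = -1.87
Net displacement: 1.98 east, 8.90 north. Direction back to start is (-1.98, -8.90): bearing = atan2(-1.98, -8.90) mod 360° = 192.52° ≈ 193°.

193°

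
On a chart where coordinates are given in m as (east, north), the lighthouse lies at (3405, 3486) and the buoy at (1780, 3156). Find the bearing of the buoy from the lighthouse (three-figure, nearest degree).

259°

Δeast = 1780 − 3405 = -1625.00; Δnorth = 3156 − 3486 = -330.00.
Bearing = atan2(Δeast, Δnorth) mod 360° = 258.52° ≈ 259°.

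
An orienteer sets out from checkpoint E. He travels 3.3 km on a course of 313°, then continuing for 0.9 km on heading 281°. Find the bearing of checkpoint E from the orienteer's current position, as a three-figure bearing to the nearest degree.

Leg 1 (313°, 3.3 km): east 3.3 sin 313° = -2.41, north 3.3 cos 313° = 2.25
Leg 2 (281°, 0.9 km): east 0.9 sin 281° = -0.88, north 0.9 cos 281° = 0.17
Net displacement: -3.30 east, 2.42 north. Direction back to start is (3.30, -2.42): bearing = atan2(3.30, -2.42) mod 360° = 126.31° ≈ 126°.

126°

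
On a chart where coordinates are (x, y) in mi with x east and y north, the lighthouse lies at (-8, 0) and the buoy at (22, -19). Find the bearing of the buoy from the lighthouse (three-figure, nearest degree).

122°

Δeast = 22 − -8 = 30.00; Δnorth = -19 − 0 = -19.00.
Bearing = atan2(Δeast, Δnorth) mod 360° = 122.35° ≈ 122°.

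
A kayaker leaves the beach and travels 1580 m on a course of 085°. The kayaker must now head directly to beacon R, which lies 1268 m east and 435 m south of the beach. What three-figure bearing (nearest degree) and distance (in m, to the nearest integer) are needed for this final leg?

Leg 1 (085°, 1580 m): east 1580 sin 85° = 1573.99, north 1580 cos 85° = 137.71
Current position: (1573.99, 137.71). Target: (1268, -435). Remaining: Δeast = -305.99, Δnorth = -572.71.
Bearing = atan2(-305.99, -572.71) mod 360° = 208.11°; distance = √((-305.99)² + (-572.71)²) = 649.323 m.

208°, 649 m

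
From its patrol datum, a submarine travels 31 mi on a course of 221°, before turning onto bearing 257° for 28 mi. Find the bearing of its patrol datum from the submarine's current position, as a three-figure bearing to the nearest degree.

058°

Leg 1 (221°, 31 mi): east 31 sin 221° = -20.34, north 31 cos 221° = -23.40
Leg 2 (257°, 28 mi): east 28 sin 257° = -27.28, north 28 cos 257° = -6.30
Net displacement: -47.62 east, -29.69 north. Direction back to start is (47.62, 29.69): bearing = atan2(47.62, 29.69) mod 360° = 58.05° ≈ 058°.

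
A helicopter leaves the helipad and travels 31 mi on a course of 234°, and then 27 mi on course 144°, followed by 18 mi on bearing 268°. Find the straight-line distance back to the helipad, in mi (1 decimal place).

Leg 1 (234°, 31 mi): east 31 sin 234° = -25.08, north 31 cos 234° = -18.22
Leg 2 (144°, 27 mi): east 27 sin 144° = 15.87, north 27 cos 144° = -21.84
Leg 3 (268°, 18 mi): east 18 sin 268° = -17.99, north 18 cos 268° = -0.63
Net: -27.20 east, -40.69 north. Distance = √((-27.20)² + (-40.69)²) = 48.946 mi.

48.9 mi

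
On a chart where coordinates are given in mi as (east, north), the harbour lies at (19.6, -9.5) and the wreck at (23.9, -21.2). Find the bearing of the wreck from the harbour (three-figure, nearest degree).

Δeast = 23.9 − 19.6 = 4.30; Δnorth = -21.2 − -9.5 = -11.70.
Bearing = atan2(Δeast, Δnorth) mod 360° = 159.82° ≈ 160°.

160°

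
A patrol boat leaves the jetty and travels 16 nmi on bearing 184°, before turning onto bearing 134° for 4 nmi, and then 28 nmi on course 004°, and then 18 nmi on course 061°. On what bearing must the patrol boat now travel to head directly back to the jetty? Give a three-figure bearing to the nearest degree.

227°

Leg 1 (184°, 16 nmi): east 16 sin 184° = -1.12, north 16 cos 184° = -15.96
Leg 2 (134°, 4 nmi): east 4 sin 134° = 2.88, north 4 cos 134° = -2.78
Leg 3 (004°, 28 nmi): east 28 sin 4° = 1.95, north 28 cos 4° = 27.93
Leg 4 (061°, 18 nmi): east 18 sin 61° = 15.74, north 18 cos 61° = 8.73
Net displacement: 19.46 east, 17.92 north. Direction back to start is (-19.46, -17.92): bearing = atan2(-19.46, -17.92) mod 360° = 227.36° ≈ 227°.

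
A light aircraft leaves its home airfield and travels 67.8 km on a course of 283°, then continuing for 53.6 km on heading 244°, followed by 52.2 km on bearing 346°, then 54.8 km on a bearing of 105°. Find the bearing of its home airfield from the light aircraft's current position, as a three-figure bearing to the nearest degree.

111°

Leg 1 (283°, 67.8 km): east 67.8 sin 283° = -66.06, north 67.8 cos 283° = 15.25
Leg 2 (244°, 53.6 km): east 53.6 sin 244° = -48.18, north 53.6 cos 244° = -23.50
Leg 3 (346°, 52.2 km): east 52.2 sin 346° = -12.63, north 52.2 cos 346° = 50.65
Leg 4 (105°, 54.8 km): east 54.8 sin 105° = 52.93, north 54.8 cos 105° = -14.18
Net displacement: -73.93 east, 28.22 north. Direction back to start is (73.93, -28.22): bearing = atan2(73.93, -28.22) mod 360° = 110.89° ≈ 111°.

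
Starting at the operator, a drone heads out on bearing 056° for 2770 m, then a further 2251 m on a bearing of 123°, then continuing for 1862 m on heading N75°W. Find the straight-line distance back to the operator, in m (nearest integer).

2518 m

Leg 1 (056°, 2770 m): east 2770 sin 56° = 2296.43, north 2770 cos 56° = 1548.96
Leg 2 (123°, 2251 m): east 2251 sin 123° = 1887.85, north 2251 cos 123° = -1225.98
Leg 3 (N75°W, 1862 m): east 1862 sin 285° = -1798.55, north 1862 cos 285° = 481.92
Net: 2385.73 east, 804.90 north. Distance = √((2385.73)² + (804.90)²) = 2517.849 m.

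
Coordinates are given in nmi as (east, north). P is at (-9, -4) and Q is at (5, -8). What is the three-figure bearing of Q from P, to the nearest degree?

Δeast = 5 − -9 = 14.00; Δnorth = -8 − -4 = -4.00.
Bearing = atan2(Δeast, Δnorth) mod 360° = 105.95° ≈ 106°.

106°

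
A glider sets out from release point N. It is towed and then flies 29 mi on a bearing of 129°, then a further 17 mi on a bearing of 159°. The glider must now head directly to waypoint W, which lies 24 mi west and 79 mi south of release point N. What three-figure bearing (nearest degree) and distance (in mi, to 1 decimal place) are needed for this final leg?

Leg 1 (129°, 29 mi): east 29 sin 129° = 22.54, north 29 cos 129° = -18.25
Leg 2 (159°, 17 mi): east 17 sin 159° = 6.09, north 17 cos 159° = -15.87
Current position: (28.63, -34.12). Target: (-24, -79). Remaining: Δeast = -52.63, Δnorth = -44.88.
Bearing = atan2(-52.63, -44.88) mod 360° = 229.54°; distance = √((-52.63)² + (-44.88)²) = 69.166 mi.

230°, 69.2 mi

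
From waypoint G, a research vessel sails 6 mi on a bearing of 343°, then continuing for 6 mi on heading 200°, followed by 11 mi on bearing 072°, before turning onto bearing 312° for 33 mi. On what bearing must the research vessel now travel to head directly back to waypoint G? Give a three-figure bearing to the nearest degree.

145°

Leg 1 (343°, 6 mi): east 6 sin 343° = -1.75, north 6 cos 343° = 5.74
Leg 2 (200°, 6 mi): east 6 sin 200° = -2.05, north 6 cos 200° = -5.64
Leg 3 (072°, 11 mi): east 11 sin 72° = 10.46, north 11 cos 72° = 3.40
Leg 4 (312°, 33 mi): east 33 sin 312° = -24.52, north 33 cos 312° = 22.08
Net displacement: -17.87 east, 25.58 north. Direction back to start is (17.87, -25.58): bearing = atan2(17.87, -25.58) mod 360° = 145.06° ≈ 145°.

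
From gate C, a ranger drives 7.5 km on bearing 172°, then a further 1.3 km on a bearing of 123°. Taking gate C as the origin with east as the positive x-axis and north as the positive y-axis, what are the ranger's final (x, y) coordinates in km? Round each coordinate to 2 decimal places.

Leg 1 (172°, 7.5 km): east 7.5 sin 172° = 1.04, north 7.5 cos 172° = -7.43
Leg 2 (123°, 1.3 km): east 1.3 sin 123° = 1.09, north 1.3 cos 123° = -0.71
Summing: 2.13 km east, -8.14 km north → (2.13, -8.14).

(2.13, -8.14)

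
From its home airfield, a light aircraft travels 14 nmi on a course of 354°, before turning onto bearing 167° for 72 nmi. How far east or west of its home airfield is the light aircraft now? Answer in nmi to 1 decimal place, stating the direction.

14.7 nmi east

Leg 1 (354°, 14 nmi): east 14 sin 354° = -1.46, north 14 cos 354° = 13.92
Leg 2 (167°, 72 nmi): east 72 sin 167° = 16.20, north 72 cos 167° = -70.15
Net east component: 14.73 nmi.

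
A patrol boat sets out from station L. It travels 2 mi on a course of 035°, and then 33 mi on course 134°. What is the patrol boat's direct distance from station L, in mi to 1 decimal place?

Leg 1 (035°, 2 mi): east 2 sin 35° = 1.15, north 2 cos 35° = 1.64
Leg 2 (134°, 33 mi): east 33 sin 134° = 23.74, north 33 cos 134° = -22.92
Net: 24.89 east, -21.29 north. Distance = √((24.89)² + (-21.29)²) = 32.747 mi.

32.7 mi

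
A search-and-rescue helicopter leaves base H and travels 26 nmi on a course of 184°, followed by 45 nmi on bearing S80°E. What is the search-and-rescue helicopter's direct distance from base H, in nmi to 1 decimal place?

54.3 nmi

Leg 1 (184°, 26 nmi): east 26 sin 184° = -1.81, north 26 cos 184° = -25.94
Leg 2 (S80°E, 45 nmi): east 45 sin 100° = 44.32, north 45 cos 100° = -7.81
Net: 42.50 east, -33.75 north. Distance = √((42.50)² + (-33.75)²) = 54.273 nmi.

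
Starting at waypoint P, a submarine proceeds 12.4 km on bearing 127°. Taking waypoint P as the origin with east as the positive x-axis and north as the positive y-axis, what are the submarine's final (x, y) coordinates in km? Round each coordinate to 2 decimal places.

Leg 1 (127°, 12.4 km): east 12.4 sin 127° = 9.90, north 12.4 cos 127° = -7.46
Summing: 9.90 km east, -7.46 km north → (9.90, -7.46).

(9.90, -7.46)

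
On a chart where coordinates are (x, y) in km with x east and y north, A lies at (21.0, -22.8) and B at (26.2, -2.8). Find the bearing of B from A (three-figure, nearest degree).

Δeast = 26.2 − 21.0 = 5.20; Δnorth = -2.8 − -22.8 = 20.00.
Bearing = atan2(Δeast, Δnorth) mod 360° = 14.57° ≈ 015°.

015°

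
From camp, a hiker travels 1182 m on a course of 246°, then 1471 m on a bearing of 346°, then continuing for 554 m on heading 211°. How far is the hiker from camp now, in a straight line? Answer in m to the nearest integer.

Leg 1 (246°, 1182 m): east 1182 sin 246° = -1079.81, north 1182 cos 246° = -480.76
Leg 2 (346°, 1471 m): east 1471 sin 346° = -355.87, north 1471 cos 346° = 1427.31
Leg 3 (211°, 554 m): east 554 sin 211° = -285.33, north 554 cos 211° = -474.87
Net: -1721.01 east, 471.67 north. Distance = √((-1721.01)² + (471.67)²) = 1784.474 m.

1784 m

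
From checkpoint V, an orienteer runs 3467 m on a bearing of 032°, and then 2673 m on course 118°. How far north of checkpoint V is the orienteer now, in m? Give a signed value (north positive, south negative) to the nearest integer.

1685 m

Leg 1 (032°, 3467 m): east 3467 sin 32° = 1837.23, north 3467 cos 32° = 2940.18
Leg 2 (118°, 2673 m): east 2673 sin 118° = 2360.12, north 2673 cos 118° = -1254.90
Net north component: 1685.29 m.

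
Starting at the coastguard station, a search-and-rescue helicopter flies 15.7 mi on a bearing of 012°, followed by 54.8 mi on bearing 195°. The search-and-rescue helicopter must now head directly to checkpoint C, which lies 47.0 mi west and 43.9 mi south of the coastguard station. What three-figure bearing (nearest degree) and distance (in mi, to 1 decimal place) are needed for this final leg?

260°, 36.6 mi

Leg 1 (012°, 15.7 mi): east 15.7 sin 12° = 3.26, north 15.7 cos 12° = 15.36
Leg 2 (195°, 54.8 mi): east 54.8 sin 195° = -14.18, north 54.8 cos 195° = -52.93
Current position: (-10.92, -37.58). Target: (-47.0, -43.9). Remaining: Δeast = -36.08, Δnorth = -6.32.
Bearing = atan2(-36.08, -6.32) mod 360° = 260.06°; distance = √((-36.08)² + (-6.32)²) = 36.631 mi.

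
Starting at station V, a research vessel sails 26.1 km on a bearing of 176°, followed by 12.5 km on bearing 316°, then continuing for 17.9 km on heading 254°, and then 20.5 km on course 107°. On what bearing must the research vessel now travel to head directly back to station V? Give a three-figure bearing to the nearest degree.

Leg 1 (176°, 26.1 km): east 26.1 sin 176° = 1.82, north 26.1 cos 176° = -26.04
Leg 2 (316°, 12.5 km): east 12.5 sin 316° = -8.68, north 12.5 cos 316° = 8.99
Leg 3 (254°, 17.9 km): east 17.9 sin 254° = -17.21, north 17.9 cos 254° = -4.93
Leg 4 (107°, 20.5 km): east 20.5 sin 107° = 19.60, north 20.5 cos 107° = -5.99
Net displacement: -4.46 east, -27.97 north. Direction back to start is (4.46, 27.97): bearing = atan2(4.46, 27.97) mod 360° = 9.07° ≈ 009°.

009°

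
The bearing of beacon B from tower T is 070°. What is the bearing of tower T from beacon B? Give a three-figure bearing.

250°

Back-bearing = 070° + 180° = 250°.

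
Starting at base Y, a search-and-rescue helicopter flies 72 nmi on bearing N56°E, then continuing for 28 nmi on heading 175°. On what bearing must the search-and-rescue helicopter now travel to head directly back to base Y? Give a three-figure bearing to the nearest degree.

259°

Leg 1 (N56°E, 72 nmi): east 72 sin 56° = 59.69, north 72 cos 56° = 40.26
Leg 2 (175°, 28 nmi): east 28 sin 175° = 2.44, north 28 cos 175° = -27.89
Net displacement: 62.13 east, 12.37 north. Direction back to start is (-62.13, -12.37): bearing = atan2(-62.13, -12.37) mod 360° = 258.74° ≈ 259°.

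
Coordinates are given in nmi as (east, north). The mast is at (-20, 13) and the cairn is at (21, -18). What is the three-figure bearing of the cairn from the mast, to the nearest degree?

127°

Δeast = 21 − -20 = 41.00; Δnorth = -18 − 13 = -31.00.
Bearing = atan2(Δeast, Δnorth) mod 360° = 127.09° ≈ 127°.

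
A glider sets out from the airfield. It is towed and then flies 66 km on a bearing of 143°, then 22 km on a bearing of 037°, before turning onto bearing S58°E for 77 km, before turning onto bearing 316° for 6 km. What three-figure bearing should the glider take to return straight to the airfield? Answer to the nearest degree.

Leg 1 (143°, 66 km): east 66 sin 143° = 39.72, north 66 cos 143° = -52.71
Leg 2 (037°, 22 km): east 22 sin 37° = 13.24, north 22 cos 37° = 17.57
Leg 3 (S58°E, 77 km): east 77 sin 122° = 65.30, north 77 cos 122° = -40.80
Leg 4 (316°, 6 km): east 6 sin 316° = -4.17, north 6 cos 316° = 4.32
Net displacement: 114.09 east, -71.63 north. Direction back to start is (-114.09, 71.63): bearing = atan2(-114.09, 71.63) mod 360° = 302.12° ≈ 302°.

302°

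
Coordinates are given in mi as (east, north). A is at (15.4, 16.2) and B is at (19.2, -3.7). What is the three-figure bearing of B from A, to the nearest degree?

Δeast = 19.2 − 15.4 = 3.80; Δnorth = -3.7 − 16.2 = -19.90.
Bearing = atan2(Δeast, Δnorth) mod 360° = 169.19° ≈ 169°.

169°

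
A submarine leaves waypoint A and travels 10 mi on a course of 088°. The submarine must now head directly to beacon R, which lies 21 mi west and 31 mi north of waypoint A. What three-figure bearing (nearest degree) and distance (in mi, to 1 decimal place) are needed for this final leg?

315°, 43.6 mi

Leg 1 (088°, 10 mi): east 10 sin 88° = 9.99, north 10 cos 88° = 0.35
Current position: (9.99, 0.35). Target: (-21, 31). Remaining: Δeast = -30.99, Δnorth = 30.65.
Bearing = atan2(-30.99, 30.65) mod 360° = 314.68°; distance = √((-30.99)² + (30.65)²) = 43.590 mi.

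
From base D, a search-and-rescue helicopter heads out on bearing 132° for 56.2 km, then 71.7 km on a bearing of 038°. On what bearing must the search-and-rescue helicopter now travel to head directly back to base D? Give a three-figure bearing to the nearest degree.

258°

Leg 1 (132°, 56.2 km): east 56.2 sin 132° = 41.76, north 56.2 cos 132° = -37.61
Leg 2 (038°, 71.7 km): east 71.7 sin 38° = 44.14, north 71.7 cos 38° = 56.50
Net displacement: 85.91 east, 18.90 north. Direction back to start is (-85.91, -18.90): bearing = atan2(-85.91, -18.90) mod 360° = 257.60° ≈ 258°.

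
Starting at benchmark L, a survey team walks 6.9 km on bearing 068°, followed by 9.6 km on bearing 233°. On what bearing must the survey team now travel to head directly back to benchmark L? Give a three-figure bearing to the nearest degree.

Leg 1 (068°, 6.9 km): east 6.9 sin 68° = 6.40, north 6.9 cos 68° = 2.58
Leg 2 (233°, 9.6 km): east 9.6 sin 233° = -7.67, north 9.6 cos 233° = -5.78
Net displacement: -1.27 east, -3.19 north. Direction back to start is (1.27, 3.19): bearing = atan2(1.27, 3.19) mod 360° = 21.68° ≈ 022°.

022°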